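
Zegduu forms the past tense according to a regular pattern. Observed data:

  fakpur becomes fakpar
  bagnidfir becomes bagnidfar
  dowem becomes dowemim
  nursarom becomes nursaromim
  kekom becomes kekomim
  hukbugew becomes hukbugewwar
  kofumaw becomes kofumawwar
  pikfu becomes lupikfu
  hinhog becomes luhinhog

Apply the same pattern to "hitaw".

hitawwar

dowem and hukbugew both have last vowel 'e' yet inflect differently (dowemim, hukbugewwar), so the last vowel is not what conditions the rule; the final letter is.
"hitaw" ends in -w. The stems ending in -w (hukbugew → hukbugewwar, kofumaw → kofumawwar) double the final consonant and add -ar.
The other patterns: stems ending in -r change the last vowel to 'a'; stems ending in -m add -im; stems ending in -g or -u add the prefix lu-.
So hitaw → hitawwar.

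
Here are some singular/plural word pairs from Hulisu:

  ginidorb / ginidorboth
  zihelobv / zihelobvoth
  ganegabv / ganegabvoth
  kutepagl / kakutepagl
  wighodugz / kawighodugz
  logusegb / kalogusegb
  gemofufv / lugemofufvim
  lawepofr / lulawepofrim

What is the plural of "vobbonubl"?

vobbonubloth

ginidorb and logusegb both end in -b yet inflect differently (ginidorboth, kalogusegb), so the final letter is not what conditions the rule; the second-to-last letter is.
"vobbonubl" has second-to-last letter 'b'. The stems whose second-to-last letter is 'b' (zihelobv → zihelobvoth, ganegabv → ganegabvoth) add -oth.
So vobbonubl → vobbonubloth.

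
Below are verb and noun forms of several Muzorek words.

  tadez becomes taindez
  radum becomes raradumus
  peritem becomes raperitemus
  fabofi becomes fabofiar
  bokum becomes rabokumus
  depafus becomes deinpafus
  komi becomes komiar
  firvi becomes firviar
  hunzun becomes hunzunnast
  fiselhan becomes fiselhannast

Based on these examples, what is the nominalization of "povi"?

poviar

depafus and hunzun both have last vowel 'u' yet inflect differently (deinpafus, hunzunnast), so the last vowel is not what conditions the rule; the final letter is.
"povi" ends in -i. The stems ending in -i (firvi → firviar, komi → komiar, fabofi → fabofiar) add -ar.
So povi → poviar.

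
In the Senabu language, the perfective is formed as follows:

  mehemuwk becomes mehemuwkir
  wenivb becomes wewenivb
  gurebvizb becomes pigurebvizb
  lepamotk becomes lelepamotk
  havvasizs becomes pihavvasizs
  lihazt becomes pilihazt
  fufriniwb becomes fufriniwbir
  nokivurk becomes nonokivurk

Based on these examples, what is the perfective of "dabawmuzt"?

fufriniwb and gurebvizb both end in -b yet inflect differently (fufriniwbir, pigurebvizb), so the final letter is not what conditions the rule; the second-to-last letter is.
"dabawmuzt" has second-to-last letter 'z'. The stems whose second-to-last letter is 'z' (lihazt → pilihazt, havvasizs → pihavvasizs, gurebvizb → pigurebvizb) add the prefix pi-.
The other patterns: stems whose second-to-last letter is 'w' add -ir; stems whose second-to-last letter is 'r', 't' or 'v' repeat the first consonant+vowel as a prefix.
So dabawmuzt → pidabawmuzt.

pidabawmuzt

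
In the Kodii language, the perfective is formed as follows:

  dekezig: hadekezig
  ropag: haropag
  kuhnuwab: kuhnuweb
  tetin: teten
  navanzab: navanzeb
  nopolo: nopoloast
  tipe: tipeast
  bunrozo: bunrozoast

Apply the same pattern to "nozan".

nozen

ropag and kuhnuwab both have last vowel 'a' yet inflect differently (haropag, kuhnuweb), so the last vowel is not what conditions the rule; the final letter is.
"nozan" ends in -n. The one such stem in the data (tetin → teten) changes the last vowel to 'e' (as do kuhnuwab, navanzab), so the same rule applies.
So nozan → nozen.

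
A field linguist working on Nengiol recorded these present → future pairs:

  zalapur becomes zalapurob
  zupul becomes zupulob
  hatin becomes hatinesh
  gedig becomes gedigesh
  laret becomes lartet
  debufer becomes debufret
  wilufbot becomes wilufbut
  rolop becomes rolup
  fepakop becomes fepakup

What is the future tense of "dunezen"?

zalapur and debufer both end in -r yet inflect differently (zalapurob, debufret), so the final letter is not what conditions the rule; the last vowel is.
"dunezen" has last vowel 'e'. The stems whose last vowel is 'e' (laret → lartet, debufer → debufret) delete the last vowel and add -et.
So dunezen → duneznet.

duneznet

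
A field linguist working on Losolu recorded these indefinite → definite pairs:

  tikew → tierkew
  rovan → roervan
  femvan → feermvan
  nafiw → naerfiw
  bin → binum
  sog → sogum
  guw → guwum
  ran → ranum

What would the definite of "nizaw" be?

nierzaw

"nizaw" has 2 vowels. The stems with 2 vowels (tikew → tierkew, rovan → roervan, femvan → feermvan) insert -er- after the first vowel.
The other pattern: stems with 1 vowel add -um.
So nizaw → nierzaw.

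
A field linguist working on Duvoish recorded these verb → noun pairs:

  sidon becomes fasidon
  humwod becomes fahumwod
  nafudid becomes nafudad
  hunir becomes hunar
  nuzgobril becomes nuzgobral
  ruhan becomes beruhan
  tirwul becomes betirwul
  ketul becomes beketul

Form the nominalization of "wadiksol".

fawadiksol

"wadiksol" has last vowel 'o'. The stems whose last vowel is 'o' (sidon → fasidon, humwod → fahumwod) add the prefix fa-.
The other patterns: stems whose last vowel is 'i' change the last vowel to 'a'; stems whose last vowel is 'a' or 'u' add the prefix be-.
So wadiksol → fawadiksol.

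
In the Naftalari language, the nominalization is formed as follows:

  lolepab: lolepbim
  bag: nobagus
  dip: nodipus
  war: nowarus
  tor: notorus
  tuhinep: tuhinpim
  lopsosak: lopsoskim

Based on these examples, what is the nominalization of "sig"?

tuhinep and dip both end in -p yet inflect differently (tuhinpim, nodipus), so the final letter is not what conditions the rule; the number of vowels is.
"sig" has 1 vowel. The stems with 1 vowel (dip → nodipus, war → nowarus, bag → nobagus) add no- … -us around the stem.
The other pattern: stems with 3 vowels delete the last vowel and add -im.
So sig → nosigus.

nosigus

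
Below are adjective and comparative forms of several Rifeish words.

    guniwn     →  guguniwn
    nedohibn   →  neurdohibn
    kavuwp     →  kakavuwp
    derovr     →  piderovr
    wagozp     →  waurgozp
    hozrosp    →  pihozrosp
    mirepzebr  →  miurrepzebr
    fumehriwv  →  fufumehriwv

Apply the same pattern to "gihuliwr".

gigihuliwr

nedohibn and guniwn both end in -n yet inflect differently (neurdohibn, guguniwn), so the final letter is not what conditions the rule; the second-to-last letter is.
"gihuliwr" has second-to-last letter 'w'. The stems whose second-to-last letter is 'w' (guniwn → guguniwn, fumehriwv → fufumehriwv, kavuwp → kakavuwp) repeat the first consonant+vowel as a prefix.
The other patterns: stems whose second-to-last letter is 'b' or 'z' insert -ur- after the first vowel; stems whose second-to-last letter is 's' or 'v' add the prefix pi-.
So gihuliwr → gigihuliwr.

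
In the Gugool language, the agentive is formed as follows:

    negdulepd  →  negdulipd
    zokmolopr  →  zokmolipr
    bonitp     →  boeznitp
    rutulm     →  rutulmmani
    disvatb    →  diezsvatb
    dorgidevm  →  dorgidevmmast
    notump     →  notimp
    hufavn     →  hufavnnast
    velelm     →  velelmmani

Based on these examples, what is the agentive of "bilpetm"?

biezlpetm

velelm and dorgidevm both end in -m yet inflect differently (velelmmani, dorgidevmmast), so the final letter is not what conditions the rule; the second-to-last letter is.
"bilpetm" has second-to-last letter 't'. The stems whose second-to-last letter is 't' (bonitp → boeznitp, disvatb → diezsvatb) insert -ez- after the first vowel.
The other patterns: stems whose second-to-last letter is 'l' double the final consonant and add -ani; stems whose second-to-last letter is 'v' double the final consonant and add -ast; stems whose second-to-last letter is 'm' or 'p' change the last vowel to 'i'.
So bilpetm → biezlpetm.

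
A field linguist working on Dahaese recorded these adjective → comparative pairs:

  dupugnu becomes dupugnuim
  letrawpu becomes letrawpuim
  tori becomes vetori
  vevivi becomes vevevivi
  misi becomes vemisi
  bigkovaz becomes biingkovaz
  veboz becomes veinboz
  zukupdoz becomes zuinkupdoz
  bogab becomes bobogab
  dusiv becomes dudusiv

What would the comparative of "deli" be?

"deli" ends in -i. The stems ending in -i (tori → vetori, vevivi → vevevivi, misi → vemisi) add the prefix ve-.
So deli → vedeli.

vedeli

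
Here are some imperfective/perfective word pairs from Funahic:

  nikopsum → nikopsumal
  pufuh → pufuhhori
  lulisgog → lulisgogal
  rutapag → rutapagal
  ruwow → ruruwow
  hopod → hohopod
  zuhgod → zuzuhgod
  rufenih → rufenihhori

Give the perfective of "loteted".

loloteted

"loteted" ends in -d. The stems ending in -d (hopod → hohopod, zuhgod → zuzuhgod) repeat the first consonant+vowel as a prefix.
So loteted → loloteted.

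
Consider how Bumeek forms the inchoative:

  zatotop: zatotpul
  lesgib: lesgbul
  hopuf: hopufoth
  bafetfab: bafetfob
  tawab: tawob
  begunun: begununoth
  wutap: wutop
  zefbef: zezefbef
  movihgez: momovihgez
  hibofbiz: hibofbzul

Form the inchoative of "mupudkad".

mupudkod

"mupudkad" has last vowel 'a'. The stems whose last vowel is 'a' (tawab → tawob, wutap → wutop, bafetfab → bafetfob) change the last vowel to 'o'.
So mupudkad → mupudkod.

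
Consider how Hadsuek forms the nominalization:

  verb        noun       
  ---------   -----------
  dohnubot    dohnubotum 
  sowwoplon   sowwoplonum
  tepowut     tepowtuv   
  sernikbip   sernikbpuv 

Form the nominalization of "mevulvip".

dohnubot and tepowut both end in -t yet inflect differently (dohnubotum, tepowtuv), so the final letter is not what conditions the rule; the last vowel is.
"mevulvip" has last vowel 'i'. The one such stem in the data (sernikbip → sernikbpuv) deletes the last vowel and adds -uv (as does tepowut), so the same rule applies.
So mevulvip → mevulvpuv.

mevulvpuv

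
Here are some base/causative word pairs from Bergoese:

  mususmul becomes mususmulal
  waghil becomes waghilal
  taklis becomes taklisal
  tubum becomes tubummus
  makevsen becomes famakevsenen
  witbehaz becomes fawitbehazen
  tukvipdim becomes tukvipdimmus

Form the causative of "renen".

tukvipdim and waghil both have last vowel 'i' yet inflect differently (tukvipdimmus, waghilal), so the last vowel is not what conditions the rule; the final letter is.
"renen" ends in -n. The one such stem in the data (makevsen → famakevsenen) adds fa- … -en around the stem, so the same rule applies.
So renen → farenenen.

farenenen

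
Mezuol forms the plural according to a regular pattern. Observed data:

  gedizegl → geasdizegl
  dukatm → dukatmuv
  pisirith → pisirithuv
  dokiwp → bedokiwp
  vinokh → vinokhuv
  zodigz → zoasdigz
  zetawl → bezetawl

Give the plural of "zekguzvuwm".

bezekguzvuwm

zetawl and gedizegl both end in -l yet inflect differently (bezetawl, geasdizegl), so the final letter is not what conditions the rule; the second-to-last letter is.
"zekguzvuwm" has second-to-last letter 'w'. The stems whose second-to-last letter is 'w' (dokiwp → bedokiwp, zetawl → bezetawl) add the prefix be-.
The other patterns: stems whose second-to-last letter is 'g' insert -as- after the first vowel; stems whose second-to-last letter is 'k' or 't' add -uv.
So zekguzvuwm → bezekguzvuwm.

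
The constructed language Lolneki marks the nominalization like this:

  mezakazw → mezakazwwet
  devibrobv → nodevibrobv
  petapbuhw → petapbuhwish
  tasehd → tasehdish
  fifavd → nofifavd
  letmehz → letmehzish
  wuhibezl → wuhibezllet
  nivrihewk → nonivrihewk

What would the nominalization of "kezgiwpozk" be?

kezgiwpozkket

petapbuhw and mezakazw both end in -w yet inflect differently (petapbuhwish, mezakazwwet), so the final letter is not what conditions the rule; the second-to-last letter is.
"kezgiwpozk" has second-to-last letter 'z'. The stems whose second-to-last letter is 'z' (mezakazw → mezakazwwet, wuhibezl → wuhibezllet) double the final consonant and add -et.
The other patterns: stems whose second-to-last letter is 'h' add -ish; stems whose second-to-last letter is 'b', 'v' or 'w' add the prefix no-.
So kezgiwpozk → kezgiwpozkket.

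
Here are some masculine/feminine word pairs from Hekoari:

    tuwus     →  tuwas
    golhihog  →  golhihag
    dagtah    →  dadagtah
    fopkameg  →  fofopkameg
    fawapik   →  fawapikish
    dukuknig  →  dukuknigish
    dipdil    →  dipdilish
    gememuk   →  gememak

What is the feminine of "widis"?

fawapik and gememuk both end in -k yet inflect differently (fawapikish, gememak), so the final letter is not what conditions the rule; the last vowel is.
"widis" has last vowel 'i'. The stems whose last vowel is 'i' (dukuknig → dukuknigish, dipdil → dipdilish, fawapik → fawapikish) add -ish.
So widis → widisish.

widisish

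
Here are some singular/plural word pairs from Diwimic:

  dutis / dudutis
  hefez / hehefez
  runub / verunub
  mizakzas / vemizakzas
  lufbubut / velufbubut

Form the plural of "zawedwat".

vezawedwat

dutis and mizakzas both end in -s yet inflect differently (dudutis, vemizakzas), so the final letter is not what conditions the rule; the last vowel is.
"zawedwat" has last vowel 'a'. The one such stem in the data (mizakzas → vemizakzas) adds the prefix ve-, so the same rule applies.
So zawedwat → vezawedwat.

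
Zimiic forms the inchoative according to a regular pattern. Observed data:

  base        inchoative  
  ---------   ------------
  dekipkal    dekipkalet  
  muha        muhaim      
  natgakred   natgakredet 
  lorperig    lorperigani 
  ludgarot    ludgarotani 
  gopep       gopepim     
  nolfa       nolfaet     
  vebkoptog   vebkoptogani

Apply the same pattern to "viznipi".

viznipiani

nolfa and muha both end in -a yet inflect differently (nolfaet, muhaim), so the final letter is not what conditions the rule; the first letter is.
"viznipi" begins with v-. The one such stem in the data (vebkoptog → vebkoptogani) adds -ani, so the same rule applies.
So viznipi → viznipiani.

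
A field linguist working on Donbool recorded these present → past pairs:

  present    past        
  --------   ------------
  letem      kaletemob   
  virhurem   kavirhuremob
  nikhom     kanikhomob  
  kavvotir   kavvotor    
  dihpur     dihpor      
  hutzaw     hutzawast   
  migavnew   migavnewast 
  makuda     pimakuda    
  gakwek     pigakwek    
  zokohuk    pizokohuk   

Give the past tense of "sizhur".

letem and migavnew both have last vowel 'e' yet inflect differently (kaletemob, migavnewast), so the last vowel is not what conditions the rule; the final letter is.
"sizhur" ends in -r. The stems ending in -r (kavvotir → kavvotor, dihpur → dihpor) change the last vowel to 'o'.
The other patterns: stems ending in -m add ka- … -ob around the stem; stems ending in -w add -ast; stems ending in -a or -k add the prefix pi-.
So sizhur → sizhor.

sizhor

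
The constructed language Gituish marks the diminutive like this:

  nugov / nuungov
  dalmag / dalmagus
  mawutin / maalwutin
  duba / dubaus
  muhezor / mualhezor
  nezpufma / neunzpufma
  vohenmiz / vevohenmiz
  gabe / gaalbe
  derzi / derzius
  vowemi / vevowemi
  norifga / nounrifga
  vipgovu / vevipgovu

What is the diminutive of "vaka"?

vevaka

"vaka" begins with v-. The stems beginning with v- (vowemi → vevowemi, vipgovu → vevipgovu, vohenmiz → vevohenmiz) add the prefix ve-.
The other patterns: stems beginning with d- add -us; stems beginning with g- or m- insert -al- after the first vowel; stems beginning with n- insert -un- after the first vowel.
So vaka → vevaka.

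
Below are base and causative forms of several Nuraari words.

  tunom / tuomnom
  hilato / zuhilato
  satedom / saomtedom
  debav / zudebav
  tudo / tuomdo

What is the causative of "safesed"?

saomfesed

tudo and hilato both end in -o yet inflect differently (tuomdo, zuhilato), so the final letter is not what conditions the rule; the first letter is.
"safesed" begins with s-. The one such stem in the data (satedom → saomtedom) inserts -om- after the first vowel (as do tunom, tudo), so the same rule applies.
The other pattern: stems beginning with d- or h- add the prefix zu-.
So safesed → saomfesed.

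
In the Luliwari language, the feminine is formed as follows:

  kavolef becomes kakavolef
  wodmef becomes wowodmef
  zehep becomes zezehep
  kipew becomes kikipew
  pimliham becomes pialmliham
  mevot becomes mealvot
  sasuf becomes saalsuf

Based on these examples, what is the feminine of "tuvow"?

tualvow

kavolef and sasuf both end in -f yet inflect differently (kakavolef, saalsuf), so the final letter is not what conditions the rule; the last vowel is.
"tuvow" has last vowel 'o'. The one such stem in the data (mevot → mealvot) inserts -al- after the first vowel (as do pimliham, sasuf), so the same rule applies.
The other pattern: stems whose last vowel is 'e' repeat the first consonant+vowel as a prefix.
So tuvow → tualvow.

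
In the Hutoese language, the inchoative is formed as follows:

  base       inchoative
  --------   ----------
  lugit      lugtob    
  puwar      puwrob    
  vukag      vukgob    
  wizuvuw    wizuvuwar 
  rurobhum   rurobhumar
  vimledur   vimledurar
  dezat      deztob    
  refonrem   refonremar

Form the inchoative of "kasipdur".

puwar and vimledur both end in -r yet inflect differently (puwrob, vimledurar), so the final letter is not what conditions the rule; the last vowel is.
"kasipdur" has last vowel 'u'. The stems whose last vowel is 'u' (rurobhum → rurobhumar, vimledur → vimledurar, wizuvuw → wizuvuwar) add -ar.
The other pattern: stems whose last vowel is 'a' or 'i' delete the last vowel and add -ob.
So kasipdur → kasipdurar.

kasipdurar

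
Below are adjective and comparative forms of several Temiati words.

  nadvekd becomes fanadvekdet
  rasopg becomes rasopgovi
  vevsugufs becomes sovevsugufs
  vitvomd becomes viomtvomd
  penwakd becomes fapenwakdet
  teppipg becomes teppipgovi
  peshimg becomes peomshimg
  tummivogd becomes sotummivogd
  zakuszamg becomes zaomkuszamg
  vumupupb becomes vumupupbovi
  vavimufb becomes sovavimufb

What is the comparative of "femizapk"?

femizapkovi

teppipg and zakuszamg both end in -g yet inflect differently (teppipgovi, zaomkuszamg), so the final letter is not what conditions the rule; the second-to-last letter is.
"femizapk" has second-to-last letter 'p'. The stems whose second-to-last letter is 'p' (vumupupb → vumupupbovi, teppipg → teppipgovi, rasopg → rasopgovi) add -ovi.
The other patterns: stems whose second-to-last letter is 'k' add fa- … -et around the stem; stems whose second-to-last letter is 'm' insert -om- after the first vowel; stems whose second-to-last letter is 'f' or 'g' add the prefix so-.
So femizapk → femizapkovi.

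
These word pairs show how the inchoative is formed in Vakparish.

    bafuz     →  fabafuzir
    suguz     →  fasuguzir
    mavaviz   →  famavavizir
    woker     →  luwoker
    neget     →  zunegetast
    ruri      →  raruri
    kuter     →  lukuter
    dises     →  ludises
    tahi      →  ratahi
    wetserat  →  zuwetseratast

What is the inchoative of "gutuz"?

dises and neget both have last vowel 'e' yet inflect differently (ludises, zunegetast), so the last vowel is not what conditions the rule; the final letter is.
"gutuz" ends in -z. The stems ending in -z (bafuz → fabafuzir, mavaviz → famavavizir, suguz → fasuguzir) add fa- … -ir around the stem.
So gutuz → fagutuzir.

fagutuzir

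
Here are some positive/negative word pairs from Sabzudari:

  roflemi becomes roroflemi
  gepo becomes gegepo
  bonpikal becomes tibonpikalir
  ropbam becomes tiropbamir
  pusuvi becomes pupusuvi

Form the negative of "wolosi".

roflemi and ropbam both begin with r- yet inflect differently (roroflemi, tiropbamir), so the first letter is not what conditions the rule; whether the stem ends in a vowel or a consonant is.
"wolosi" ends in a vowel. The stems ending in a vowel (pusuvi → pupusuvi, roflemi → roroflemi, gepo → gegepo) repeat the first consonant+vowel as a prefix.
The other pattern: stems ending in a consonant add ti- … -ir around the stem.
So wolosi → wowolosi.

wowolosi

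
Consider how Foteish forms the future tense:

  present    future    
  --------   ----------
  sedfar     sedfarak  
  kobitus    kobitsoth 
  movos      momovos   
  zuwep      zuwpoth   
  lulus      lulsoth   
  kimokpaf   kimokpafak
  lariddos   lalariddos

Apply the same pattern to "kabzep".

movos and lulus both end in -s yet inflect differently (momovos, lulsoth), so the final letter is not what conditions the rule; the last vowel is.
"kabzep" has last vowel 'e'. The one such stem in the data (zuwep → zuwpoth) deletes the last vowel and adds -oth (as do lulus, kobitus), so the same rule applies.
So kabzep → kabzpoth.

kabzpoth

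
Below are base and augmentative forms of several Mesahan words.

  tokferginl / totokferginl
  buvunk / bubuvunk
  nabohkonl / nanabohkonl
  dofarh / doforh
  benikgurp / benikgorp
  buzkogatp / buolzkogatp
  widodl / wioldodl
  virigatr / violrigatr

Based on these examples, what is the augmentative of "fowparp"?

fowporp

benikgurp and buzkogatp both end in -p yet inflect differently (benikgorp, buolzkogatp), so the final letter is not what conditions the rule; the second-to-last letter is.
"fowparp" has second-to-last letter 'r'. The stems whose second-to-last letter is 'r' (dofarh → doforh, benikgurp → benikgorp) change the last vowel to 'o'.
The other patterns: stems whose second-to-last letter is 'n' repeat the first consonant+vowel as a prefix; stems whose second-to-last letter is 'd' or 't' insert -ol- after the first vowel.
So fowparp → fowporp.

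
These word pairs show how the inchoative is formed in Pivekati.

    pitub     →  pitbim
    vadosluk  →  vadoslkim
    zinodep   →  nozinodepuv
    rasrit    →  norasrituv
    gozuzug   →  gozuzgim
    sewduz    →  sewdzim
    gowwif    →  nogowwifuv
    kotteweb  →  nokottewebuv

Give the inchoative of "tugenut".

"tugenut" has last vowel 'u'. The stems whose last vowel is 'u' (pitub → pitbim, sewduz → sewdzim, gozuzug → gozuzgim) delete the last vowel and add -im.
The other pattern: stems whose last vowel is 'e' or 'i' add no- … -uv around the stem.
So tugenut → tugentim.

tugentim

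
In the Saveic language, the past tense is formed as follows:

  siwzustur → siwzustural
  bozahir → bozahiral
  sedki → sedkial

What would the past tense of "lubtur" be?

lubtural

Every pair shown (siwzustur → siwzustural, bozahir → bozahiral, sedki → sedkial) follows the same rule: add -al.
So lubtur → lubtural.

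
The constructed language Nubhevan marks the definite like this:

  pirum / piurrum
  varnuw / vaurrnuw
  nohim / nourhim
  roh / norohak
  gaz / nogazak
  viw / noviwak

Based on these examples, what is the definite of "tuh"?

notuhak

varnuw and viw both end in -w yet inflect differently (vaurrnuw, noviwak), so the final letter is not what conditions the rule; the number of vowels is.
"tuh" has 1 vowel. The stems with 1 vowel (roh → norohak, viw → noviwak, gaz → nogazak) add no- … -ak around the stem.
So tuh → notuhak.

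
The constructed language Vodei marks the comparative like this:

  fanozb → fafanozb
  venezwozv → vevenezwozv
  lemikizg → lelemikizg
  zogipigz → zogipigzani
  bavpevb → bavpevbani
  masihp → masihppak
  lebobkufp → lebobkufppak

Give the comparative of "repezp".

"repezp" has second-to-last letter 'z'. The stems whose second-to-last letter is 'z' (fanozb → fafanozb, venezwozv → vevenezwozv, lemikizg → lelemikizg) repeat the first consonant+vowel as a prefix.
The other patterns: stems whose second-to-last letter is 'g' or 'v' add -ani; stems whose second-to-last letter is 'f' or 'h' double the final consonant and add -ak.
So repezp → rerepezp.

rerepezp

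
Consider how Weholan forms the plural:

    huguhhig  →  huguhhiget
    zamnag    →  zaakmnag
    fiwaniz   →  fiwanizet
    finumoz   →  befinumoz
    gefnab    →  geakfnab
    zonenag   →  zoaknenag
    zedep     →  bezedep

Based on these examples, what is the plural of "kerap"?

huguhhig and zonenag both end in -g yet inflect differently (huguhhiget, zoaknenag), so the final letter is not what conditions the rule; the last vowel is.
"kerap" has last vowel 'a'. The stems whose last vowel is 'a' (zonenag → zoaknenag, gefnab → geakfnab, zamnag → zaakmnag) insert -ak- after the first vowel.
So kerap → keakrap.

keakrap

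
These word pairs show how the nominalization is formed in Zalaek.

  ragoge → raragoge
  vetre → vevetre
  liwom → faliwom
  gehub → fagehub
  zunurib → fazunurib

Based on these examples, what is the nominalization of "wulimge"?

vetre and liwom both have 2 vowels yet inflect differently (vevetre, faliwom), so the number of vowels is not what conditions the rule; the final letter is.
"wulimge" ends in -e. The stems ending in -e (ragoge → raragoge, vetre → vevetre) repeat the first consonant+vowel as a prefix.
The other pattern: stems ending in -b or -m add the prefix fa-.
So wulimge → wuwulimge.

wuwulimge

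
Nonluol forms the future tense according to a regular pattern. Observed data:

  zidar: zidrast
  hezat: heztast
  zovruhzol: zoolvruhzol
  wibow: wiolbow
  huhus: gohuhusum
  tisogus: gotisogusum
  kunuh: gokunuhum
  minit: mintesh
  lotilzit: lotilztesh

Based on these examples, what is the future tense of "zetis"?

"zetis" has last vowel 'i'. The stems whose last vowel is 'i' (minit → mintesh, lotilzit → lotilztesh) delete the last vowel and add -esh.
So zetis → zetsesh.

zetsesh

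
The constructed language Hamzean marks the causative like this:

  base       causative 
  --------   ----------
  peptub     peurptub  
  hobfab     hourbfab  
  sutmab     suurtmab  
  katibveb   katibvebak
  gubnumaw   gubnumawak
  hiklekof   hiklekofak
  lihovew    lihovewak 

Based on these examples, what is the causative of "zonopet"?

peptub and katibveb both end in -b yet inflect differently (peurptub, katibvebak), so the final letter is not what conditions the rule; the number of vowels is.
"zonopet" has 3 vowels. The stems with 3 vowels (katibveb → katibvebak, gubnumaw → gubnumawak, hiklekof → hiklekofak) add -ak.
The other pattern: stems with 2 vowels insert -ur- after the first vowel.
So zonopet → zonopetak.

zonopetak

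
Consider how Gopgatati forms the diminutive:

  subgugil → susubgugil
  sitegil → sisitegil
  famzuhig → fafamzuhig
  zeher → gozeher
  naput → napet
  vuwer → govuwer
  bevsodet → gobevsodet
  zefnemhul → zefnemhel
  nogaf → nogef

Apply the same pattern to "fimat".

"fimat" has last vowel 'a'. The one such stem in the data (nogaf → nogef) changes the last vowel to 'e' (as do naput, zefnemhul), so the same rule applies.
So fimat → fimet.

fimet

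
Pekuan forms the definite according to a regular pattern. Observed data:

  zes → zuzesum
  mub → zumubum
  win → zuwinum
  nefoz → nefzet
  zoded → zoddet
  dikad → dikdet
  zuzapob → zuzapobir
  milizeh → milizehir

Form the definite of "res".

zuresum

mub and zuzapob both end in -b yet inflect differently (zumubum, zuzapobir), so the final letter is not what conditions the rule; the number of vowels is.
"res" has 1 vowel. The stems with 1 vowel (zes → zuzesum, mub → zumubum, win → zuwinum) add zu- … -um around the stem.
The other patterns: stems with 2 vowels delete the last vowel and add -et; stems with 3 vowels add -ir.
So res → zuresum.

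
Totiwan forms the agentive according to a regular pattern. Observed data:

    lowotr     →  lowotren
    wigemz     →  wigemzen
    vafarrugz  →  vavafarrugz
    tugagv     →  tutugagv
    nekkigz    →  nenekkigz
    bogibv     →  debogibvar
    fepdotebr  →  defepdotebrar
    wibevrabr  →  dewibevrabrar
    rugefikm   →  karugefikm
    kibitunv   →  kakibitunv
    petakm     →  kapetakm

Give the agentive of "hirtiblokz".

kahirtiblokz

"hirtiblokz" has second-to-last letter 'k'. The stems whose second-to-last letter is 'k' (rugefikm → karugefikm, petakm → kapetakm) add the prefix ka-.
So hirtiblokz → kahirtiblokz.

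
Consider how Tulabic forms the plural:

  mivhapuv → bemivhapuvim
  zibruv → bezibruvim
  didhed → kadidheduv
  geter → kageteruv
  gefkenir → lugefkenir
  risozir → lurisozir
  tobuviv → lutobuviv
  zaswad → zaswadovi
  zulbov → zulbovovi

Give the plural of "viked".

geter and gefkenir both end in -r yet inflect differently (kageteruv, lugefkenir), so the final letter is not what conditions the rule; the last vowel is.
"viked" has last vowel 'e'. The stems whose last vowel is 'e' (didhed → kadidheduv, geter → kageteruv) add ka- … -uv around the stem.
The other patterns: stems whose last vowel is 'u' add be- … -im around the stem; stems whose last vowel is 'i' add the prefix lu-; stems whose last vowel is 'a' or 'o' add -ovi.
So viked → kavikeduv.

kavikeduv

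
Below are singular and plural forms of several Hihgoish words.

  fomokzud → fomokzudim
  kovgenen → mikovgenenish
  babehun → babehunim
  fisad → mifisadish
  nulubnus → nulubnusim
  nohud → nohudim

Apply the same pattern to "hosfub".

hosfubim

"hosfub" has last vowel 'u'. The stems whose last vowel is 'u' (babehun → babehunim, fomokzud → fomokzudim, nohud → nohudim) add -im.
The other pattern: stems whose last vowel is 'a' or 'e' add mi- … -ish around the stem.
So hosfub → hosfubim.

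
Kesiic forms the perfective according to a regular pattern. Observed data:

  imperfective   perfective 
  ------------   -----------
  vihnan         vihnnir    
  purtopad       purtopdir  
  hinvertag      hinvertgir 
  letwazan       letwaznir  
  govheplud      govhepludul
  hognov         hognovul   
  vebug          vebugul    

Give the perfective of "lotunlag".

lotunlgir

purtopad and govheplud both end in -d yet inflect differently (purtopdir, govhepludul), so the final letter is not what conditions the rule; the last vowel is.
"lotunlag" has last vowel 'a'. The stems whose last vowel is 'a' (vihnan → vihnnir, purtopad → purtopdir, hinvertag → hinvertgir) delete the last vowel and add -ir.
The other pattern: stems whose last vowel is 'o' or 'u' add -ul.
So lotunlag → lotunlgir.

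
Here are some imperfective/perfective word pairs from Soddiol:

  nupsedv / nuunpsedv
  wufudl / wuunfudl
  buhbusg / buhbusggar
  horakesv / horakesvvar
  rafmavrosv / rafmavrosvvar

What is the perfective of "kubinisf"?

nupsedv and rafmavrosv both end in -v yet inflect differently (nuunpsedv, rafmavrosvvar), so the final letter is not what conditions the rule; the second-to-last letter is.
"kubinisf" has second-to-last letter 's'. The stems whose second-to-last letter is 's' (buhbusg → buhbusggar, rafmavrosv → rafmavrosvvar, horakesv → horakesvvar) double the final consonant and add -ar.
So kubinisf → kubinisffar.

kubinisffar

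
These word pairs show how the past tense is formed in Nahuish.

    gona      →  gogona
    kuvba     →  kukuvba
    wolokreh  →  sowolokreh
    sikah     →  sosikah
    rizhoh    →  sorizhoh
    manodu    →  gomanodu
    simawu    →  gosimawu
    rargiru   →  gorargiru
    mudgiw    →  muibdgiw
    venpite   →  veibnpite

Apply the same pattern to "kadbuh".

sokadbuh

gona and sikah both have last vowel 'a' yet inflect differently (gogona, sosikah), so the last vowel is not what conditions the rule; the final letter is.
"kadbuh" ends in -h. The stems ending in -h (wolokreh → sowolokreh, sikah → sosikah, rizhoh → sorizhoh) add the prefix so-.
So kadbuh → sokadbuh.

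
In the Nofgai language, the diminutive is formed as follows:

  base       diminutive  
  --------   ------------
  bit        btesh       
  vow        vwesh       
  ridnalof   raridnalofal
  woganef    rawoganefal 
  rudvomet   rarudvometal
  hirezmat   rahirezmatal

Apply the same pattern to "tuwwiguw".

"tuwwiguw" has 3 vowels. The stems with 3 vowels (ridnalof → raridnalofal, woganef → rawoganefal, rudvomet → rarudvometal) add ra- … -al around the stem.
So tuwwiguw → ratuwwiguwal.

ratuwwiguwal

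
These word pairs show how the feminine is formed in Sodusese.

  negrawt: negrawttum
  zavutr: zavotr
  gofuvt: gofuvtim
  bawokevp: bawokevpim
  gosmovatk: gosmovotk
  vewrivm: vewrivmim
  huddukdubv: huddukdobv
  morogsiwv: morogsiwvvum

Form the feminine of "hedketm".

negrawt and gofuvt both end in -t yet inflect differently (negrawttum, gofuvtim), so the final letter is not what conditions the rule; the second-to-last letter is.
"hedketm" has second-to-last letter 't'. The stems whose second-to-last letter is 't' (gosmovatk → gosmovotk, zavutr → zavotr) change the last vowel to 'o'.
The other patterns: stems whose second-to-last letter is 'w' double the final consonant and add -um; stems whose second-to-last letter is 'v' add -im.
So hedketm → hedkotm.

hedkotm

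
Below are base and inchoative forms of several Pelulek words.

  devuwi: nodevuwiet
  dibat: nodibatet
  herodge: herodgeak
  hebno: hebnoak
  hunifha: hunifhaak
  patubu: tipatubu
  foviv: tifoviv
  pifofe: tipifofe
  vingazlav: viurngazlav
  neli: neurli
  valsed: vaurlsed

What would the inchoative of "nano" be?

naurno

herodge and pifofe both end in -e yet inflect differently (herodgeak, tipifofe), so the final letter is not what conditions the rule; the first letter is.
"nano" begins with n-. The one such stem in the data (neli → neurli) inserts -ur- after the first vowel (as do vingazlav, valsed), so the same rule applies.
So nano → naurno.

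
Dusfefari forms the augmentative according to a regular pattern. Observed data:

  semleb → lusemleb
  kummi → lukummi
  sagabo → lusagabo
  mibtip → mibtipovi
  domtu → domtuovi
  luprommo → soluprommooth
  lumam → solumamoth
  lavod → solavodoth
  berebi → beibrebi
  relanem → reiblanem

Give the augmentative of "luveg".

soluvegoth

sagabo and luprommo both end in -o yet inflect differently (lusagabo, soluprommooth), so the final letter is not what conditions the rule; the first letter is.
"luveg" begins with l-. The stems beginning with l- (luprommo → soluprommooth, lumam → solumamoth, lavod → solavodoth) add so- … -oth around the stem.
The other patterns: stems beginning with k- or s- add the prefix lu-; stems beginning with d- or m- add -ovi; stems beginning with b- or r- insert -ib- after the first vowel.
So luveg → soluvegoth.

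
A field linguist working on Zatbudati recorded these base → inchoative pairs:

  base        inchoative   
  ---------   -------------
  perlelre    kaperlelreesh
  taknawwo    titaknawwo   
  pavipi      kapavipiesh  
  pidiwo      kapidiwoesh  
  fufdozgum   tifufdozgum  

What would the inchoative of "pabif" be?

kapabifesh

"pabif" begins with p-. The stems beginning with p- (pavipi → kapavipiesh, perlelre → kaperlelreesh, pidiwo → kapidiwoesh) add ka- … -esh around the stem.
The other pattern: stems beginning with f- or t- add the prefix ti-.
So pabif → kapabifesh.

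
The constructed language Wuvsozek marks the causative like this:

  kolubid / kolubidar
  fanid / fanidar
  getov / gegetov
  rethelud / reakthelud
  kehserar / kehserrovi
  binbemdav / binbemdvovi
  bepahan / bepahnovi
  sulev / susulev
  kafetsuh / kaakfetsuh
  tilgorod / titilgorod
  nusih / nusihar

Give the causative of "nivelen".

ninivelen

tilgorod and kolubid both end in -d yet inflect differently (titilgorod, kolubidar), so the final letter is not what conditions the rule; the last vowel is.
"nivelen" has last vowel 'e'. The one such stem in the data (sulev → susulev) repeats the first consonant+vowel as a prefix (as do getov, tilgorod), so the same rule applies.
The other patterns: stems whose last vowel is 'i' add -ar; stems whose last vowel is 'a' delete the last vowel and add -ovi; stems whose last vowel is 'u' insert -ak- after the first vowel.
So nivelen → ninivelen.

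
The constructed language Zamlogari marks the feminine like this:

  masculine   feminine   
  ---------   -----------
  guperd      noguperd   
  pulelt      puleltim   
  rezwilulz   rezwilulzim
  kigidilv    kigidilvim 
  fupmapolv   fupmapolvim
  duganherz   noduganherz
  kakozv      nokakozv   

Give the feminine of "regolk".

"regolk" has second-to-last letter 'l'. The stems whose second-to-last letter is 'l' (pulelt → puleltim, rezwilulz → rezwilulzim, kigidilv → kigidilvim) add -im.
The other pattern: stems whose second-to-last letter is 'r' or 'z' add the prefix no-.
So regolk → regolkim.

regolkim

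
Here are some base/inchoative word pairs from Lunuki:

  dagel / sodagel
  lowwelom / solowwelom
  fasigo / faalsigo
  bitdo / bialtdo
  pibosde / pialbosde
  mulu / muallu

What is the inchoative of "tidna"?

fasigo and lowwelom both have last vowel 'o' yet inflect differently (faalsigo, solowwelom), so the last vowel is not what conditions the rule; whether the stem ends in a vowel or a consonant is.
"tidna" ends in a vowel. The stems ending in a vowel (fasigo → faalsigo, bitdo → bialtdo, pibosde → pialbosde) insert -al- after the first vowel.
So tidna → tialdna.

tialdna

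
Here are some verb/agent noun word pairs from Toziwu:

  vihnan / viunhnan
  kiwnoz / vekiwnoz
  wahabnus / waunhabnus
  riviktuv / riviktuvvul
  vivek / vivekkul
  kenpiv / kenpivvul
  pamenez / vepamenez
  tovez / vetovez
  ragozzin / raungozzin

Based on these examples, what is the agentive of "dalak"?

tovez and vivek both have last vowel 'e' yet inflect differently (vetovez, vivekkul), so the last vowel is not what conditions the rule; the final letter is.
"dalak" ends in -k. The one such stem in the data (vivek → vivekkul) doubles the final consonant and adds -ul (as do kenpiv, riviktuv), so the same rule applies.
The other patterns: stems ending in -n or -s insert -un- after the first vowel; stems ending in -z add the prefix ve-.
So dalak → dalakkul.

dalakkul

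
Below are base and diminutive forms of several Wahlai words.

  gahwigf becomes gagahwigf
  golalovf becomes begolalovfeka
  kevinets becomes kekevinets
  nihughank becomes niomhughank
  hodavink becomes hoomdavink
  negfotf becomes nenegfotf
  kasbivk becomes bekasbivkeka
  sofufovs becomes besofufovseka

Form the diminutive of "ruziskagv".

gahwigf and golalovf both end in -f yet inflect differently (gagahwigf, begolalovfeka), so the final letter is not what conditions the rule; the second-to-last letter is.
"ruziskagv" has second-to-last letter 'g'. The one such stem in the data (gahwigf → gagahwigf) repeats the first consonant+vowel as a prefix (as do negfotf, kevinets), so the same rule applies.
The other patterns: stems whose second-to-last letter is 'n' insert -om- after the first vowel; stems whose second-to-last letter is 'v' add be- … -eka around the stem.
So ruziskagv → ruruziskagv.

ruruziskagv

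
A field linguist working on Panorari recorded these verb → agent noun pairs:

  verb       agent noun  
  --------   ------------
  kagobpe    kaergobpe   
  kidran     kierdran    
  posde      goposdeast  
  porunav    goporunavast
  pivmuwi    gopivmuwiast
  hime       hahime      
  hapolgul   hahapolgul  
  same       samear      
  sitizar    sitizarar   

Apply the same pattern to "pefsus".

kagobpe and posde both end in -e yet inflect differently (kaergobpe, goposdeast), so the final letter is not what conditions the rule; the first letter is.
"pefsus" begins with p-. The stems beginning with p- (posde → goposdeast, porunav → goporunavast, pivmuwi → gopivmuwiast) add go- … -ast around the stem.
So pefsus → gopefsusast.

gopefsusast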